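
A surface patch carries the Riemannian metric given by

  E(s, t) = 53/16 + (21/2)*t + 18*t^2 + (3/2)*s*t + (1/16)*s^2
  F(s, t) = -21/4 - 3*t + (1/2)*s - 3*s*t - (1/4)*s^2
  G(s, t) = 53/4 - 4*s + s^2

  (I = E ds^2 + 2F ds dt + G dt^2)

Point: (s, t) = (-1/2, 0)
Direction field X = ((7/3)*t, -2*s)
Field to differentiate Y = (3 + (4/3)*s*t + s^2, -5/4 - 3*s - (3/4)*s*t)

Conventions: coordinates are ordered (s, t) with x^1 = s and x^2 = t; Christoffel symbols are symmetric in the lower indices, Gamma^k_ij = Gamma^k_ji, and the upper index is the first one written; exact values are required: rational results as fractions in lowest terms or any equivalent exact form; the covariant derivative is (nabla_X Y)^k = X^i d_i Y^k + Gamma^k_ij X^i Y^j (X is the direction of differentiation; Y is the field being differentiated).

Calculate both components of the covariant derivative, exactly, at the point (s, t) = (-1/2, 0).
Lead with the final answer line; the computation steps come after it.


Answer: (nabla_X Y)^s = 4180/453, (nabla_X Y)^t = 4109/1208

E = 213/64, F = -89/16, G = 31/2 at the point
E_s = -1/16, E_t = 39/4, F_s = 3/4, F_t = -3/2, G_s = -5, G_t = 0
EG - F^2 = 5285/256;  g^inv = (256/5285) * [[31/2, 89/16], [89/16, 213/64]]
first-kind symbols [ij,l] = (1/2)(d_i g_jl + d_j g_il - d_l g_ij): [ss,s] = E_s/2 = -1/32, [ss,t] = F_s - E_t/2 = -33/8, [st,s] = E_t/2 = 39/8, [st,t] = G_s/2 = -5/2, [tt,s] = F_t - G_s/2 = 1, [tt,t] = G_t/2 = 0
Gamma^s_ij = (G*[ij,s] - F*[ij,t])/(EG - F^2), Gamma^t_ij = (E*[ij,t] - F*[ij,s])/(EG - F^2)
Gamma_sss = -5998/5285, Gamma_sst = 15784/5285, Gamma_stt = 3968/5285, Gamma_tss = -3559/5285, Gamma_tst = 4812/5285, Gamma_ttt = 1424/5285
X = (0, 1), Y = (13/4, 1/4) at the point


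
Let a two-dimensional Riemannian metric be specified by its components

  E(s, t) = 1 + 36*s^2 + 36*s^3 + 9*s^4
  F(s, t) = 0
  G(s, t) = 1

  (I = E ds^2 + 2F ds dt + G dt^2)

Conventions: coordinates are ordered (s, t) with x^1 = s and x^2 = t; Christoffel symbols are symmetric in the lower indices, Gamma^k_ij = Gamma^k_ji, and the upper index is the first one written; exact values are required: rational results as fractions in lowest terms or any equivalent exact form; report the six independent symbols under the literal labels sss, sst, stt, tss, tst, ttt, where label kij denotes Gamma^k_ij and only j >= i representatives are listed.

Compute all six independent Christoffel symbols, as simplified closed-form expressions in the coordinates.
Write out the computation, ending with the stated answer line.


E = 1 + 36*s^2 + 36*s^3 + 9*s^4; F = 0; G = 1
Gamma^k_ij = (1/2) g^{kl} (d_i g_jl + d_j g_il - d_l g_ij), with g^inv = (1/(EG-F^2)) [[G, -F], [-F, E]]
first partials: E_s = 72*s + 108*s^2 + 36*s^3, E_t = 0, F_s = 0, F_t = 0, G_s = 0, G_t = 0
D = EG - F^2 = 1 + 36*s^2 + 36*s^3 + 9*s^4
expanded: Gamma^s_ss = (G E_s - 2F F_s + F E_t)/(2D), Gamma^s_st = (G E_t - F G_s)/(2D), Gamma^s_tt = (2G F_t - G G_s - F G_t)/(2D), Gamma^t_ss = (2E F_s - E E_t - F E_s)/(2D), Gamma^t_st = (E G_s - F E_t)/(2D), Gamma^t_tt = (E G_t - 2F F_t + F G_s)/(2D); substitute and cancel common factors

Answer: Gamma_sss = (18*s^3 + 54*s^2 + 36*s)/(9*s^4 + 36*s^3 + 36*s^2 + 1), Gamma_sst = 0, Gamma_stt = 0, Gamma_tss = 0, Gamma_tst = 0, Gamma_ttt = 0


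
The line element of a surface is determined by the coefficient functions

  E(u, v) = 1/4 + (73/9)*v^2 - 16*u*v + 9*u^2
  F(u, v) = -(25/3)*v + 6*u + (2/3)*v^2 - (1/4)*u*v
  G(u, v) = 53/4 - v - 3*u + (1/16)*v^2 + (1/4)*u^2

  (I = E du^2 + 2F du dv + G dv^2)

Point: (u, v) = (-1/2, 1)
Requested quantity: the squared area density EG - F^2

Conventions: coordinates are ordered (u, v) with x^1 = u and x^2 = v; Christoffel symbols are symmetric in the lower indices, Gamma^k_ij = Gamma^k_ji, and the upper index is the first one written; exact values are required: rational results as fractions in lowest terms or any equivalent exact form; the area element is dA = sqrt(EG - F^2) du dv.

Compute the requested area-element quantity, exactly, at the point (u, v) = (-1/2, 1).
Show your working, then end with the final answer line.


E = 335/18, F = -253/24, G = 111/8; EG - F^2 = 84731/576

Answer: EG - F^2 = 84731/576


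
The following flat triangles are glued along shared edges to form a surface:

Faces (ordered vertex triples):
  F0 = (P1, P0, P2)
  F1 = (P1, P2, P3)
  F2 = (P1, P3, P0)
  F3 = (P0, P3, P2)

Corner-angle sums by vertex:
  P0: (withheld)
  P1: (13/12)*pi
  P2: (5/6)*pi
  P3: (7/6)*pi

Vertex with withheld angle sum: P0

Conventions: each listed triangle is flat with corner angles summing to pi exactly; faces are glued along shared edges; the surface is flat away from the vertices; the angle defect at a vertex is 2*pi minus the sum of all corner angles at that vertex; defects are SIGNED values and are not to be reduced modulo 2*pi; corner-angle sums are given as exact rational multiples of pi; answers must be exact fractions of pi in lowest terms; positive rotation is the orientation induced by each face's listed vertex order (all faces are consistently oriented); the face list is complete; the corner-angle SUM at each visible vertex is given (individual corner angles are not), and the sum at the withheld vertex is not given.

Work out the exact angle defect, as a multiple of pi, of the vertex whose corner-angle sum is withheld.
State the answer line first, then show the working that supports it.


Answer: defect(P0) = (13/12)*pi

V = 4, E = 6, F = 4; chi = V - E + F = 2
Gauss-Bonnet: total defect = 2*pi*chi = 4*pi; visible defects sum to (35/12)*pi


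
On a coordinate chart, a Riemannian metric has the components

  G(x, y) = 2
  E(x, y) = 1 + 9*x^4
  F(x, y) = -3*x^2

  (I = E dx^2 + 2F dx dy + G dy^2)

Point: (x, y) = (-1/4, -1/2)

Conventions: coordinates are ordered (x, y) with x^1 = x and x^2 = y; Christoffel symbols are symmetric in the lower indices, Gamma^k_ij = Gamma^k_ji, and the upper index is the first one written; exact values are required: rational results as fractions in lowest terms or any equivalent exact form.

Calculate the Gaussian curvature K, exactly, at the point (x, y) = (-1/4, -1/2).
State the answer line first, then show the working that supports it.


Answer: K = 0

E = 265/256, F = -3/16, G = 2, EG - F^2 = 521/256 at the point
E_x = -9/16, E_y = 0, F_x = 3/2, F_y = 0, G_x = 0, G_y = 0
E_yy = 0, F_xy = 0, G_xx = 0
K follows from Brioschi's formula, (det M1 - det M2)/(EG - F^2)^2.
M1 = [[-E_yy/2 + F_xy - G_xx/2, E_x/2, F_x - E_y/2], [F_y - G_x/2, E, F], [G_y/2, F, G]] = [[0, -9/32, 3/2], [0, 265/256, -3/16], [0, -3/16, 2]]; det M1 = 0
M2 = [[0, E_y/2, G_x/2], [E_y/2, E, F], [G_x/2, F, G]] = [[0, 0, 0], [0, 265/256, -3/16], [0, -3/16, 2]]; det M2 = 0
det M1 - det M2 = 0; K = 0 / (521/256)^2 = 0


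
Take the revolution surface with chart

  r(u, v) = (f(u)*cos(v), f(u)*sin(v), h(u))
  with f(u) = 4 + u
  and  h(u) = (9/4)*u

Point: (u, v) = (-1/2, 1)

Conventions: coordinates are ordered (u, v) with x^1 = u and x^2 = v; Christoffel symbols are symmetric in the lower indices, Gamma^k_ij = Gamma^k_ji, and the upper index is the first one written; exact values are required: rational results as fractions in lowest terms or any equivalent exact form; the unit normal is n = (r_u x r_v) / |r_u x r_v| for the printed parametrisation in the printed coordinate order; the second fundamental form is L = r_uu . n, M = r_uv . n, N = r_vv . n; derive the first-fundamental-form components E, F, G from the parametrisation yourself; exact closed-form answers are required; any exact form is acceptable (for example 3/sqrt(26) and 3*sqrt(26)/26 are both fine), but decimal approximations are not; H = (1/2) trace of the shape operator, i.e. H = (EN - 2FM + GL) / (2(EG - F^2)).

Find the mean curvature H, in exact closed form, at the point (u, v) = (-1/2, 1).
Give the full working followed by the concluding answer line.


f = 7/2, f' = 1, f'' = 0, h' = 9/4, h'' = 0
E = 97/16, F = 0, G = 49/4; answer radicand W^2 = 97/16
unnormalised second-form numerators: l = 0, m = 0, n = 63/8; L = l/sqrt(97/16), and similarly M = m/sqrt(W^2), N = n/sqrt(W^2)
H = (E*n - 2*F*m + G*l) / (2*(EG - F^2)*sqrt(W^2)); E*n - 2*F*m + G*l = 6111/128, EG - F^2 = 4753/64, so H = (9/28)/sqrt(97/16)

Answer: H = 9*sqrt(97)/679


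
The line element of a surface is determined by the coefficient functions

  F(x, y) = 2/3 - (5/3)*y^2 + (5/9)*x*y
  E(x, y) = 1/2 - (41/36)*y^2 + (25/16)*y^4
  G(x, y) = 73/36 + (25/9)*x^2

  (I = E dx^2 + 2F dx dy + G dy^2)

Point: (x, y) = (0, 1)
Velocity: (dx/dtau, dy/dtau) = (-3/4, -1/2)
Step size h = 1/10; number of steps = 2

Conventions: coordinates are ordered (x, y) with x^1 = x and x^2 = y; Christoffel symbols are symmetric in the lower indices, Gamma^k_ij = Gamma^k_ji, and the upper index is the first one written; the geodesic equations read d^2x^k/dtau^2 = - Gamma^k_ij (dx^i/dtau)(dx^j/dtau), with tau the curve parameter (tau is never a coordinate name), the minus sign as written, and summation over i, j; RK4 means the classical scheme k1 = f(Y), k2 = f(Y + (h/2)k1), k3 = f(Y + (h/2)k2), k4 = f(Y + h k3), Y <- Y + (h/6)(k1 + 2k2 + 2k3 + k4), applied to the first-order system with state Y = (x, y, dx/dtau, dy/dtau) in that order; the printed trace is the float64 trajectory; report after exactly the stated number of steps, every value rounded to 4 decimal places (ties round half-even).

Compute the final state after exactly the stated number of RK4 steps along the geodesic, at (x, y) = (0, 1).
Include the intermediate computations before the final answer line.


f(Y) = (dx/dtau, dy/dtau, -Gamma^x_ij Y'^i Y'^j, -Gamma^y_ij Y'^i Y'^j) with the Gammas evaluated at the stage position; h = 0.100000; intermediate values shown to 6 dp
step 0: x = 0.0000, y = 1.0000, dx/dtau = -0.7500, dy/dtau = -0.5000
step 1:
  k1: at (x, y) = (0.000000, 1.000000), (dx/dtau, dy/dtau) = (-0.750000, -0.500000); Gamma_xxx = -1.638895, Gamma_xxy = 4.613923, Gamma_xyy = -7.743646, Gamma_yxx = -1.513702, Gamma_yxy = 2.275359, Gamma_yyy = -3.818785; k1 = (-0.750000, -0.500000, -0.602652, 0.099634)
  k2: at (x, y) = (-0.037500, 0.975000), (dx/dtau, dy/dtau) = (-0.780133, -0.495018); Gamma_xxx = -1.449781, Gamma_xxy = 4.385651, Gamma_xyy = -7.991075, Gamma_yxx = -1.281832, Gamma_yxy = 1.973567, Gamma_yyy = -3.689449; k2 = (-0.780133, -0.495018, -0.546795, 0.159902)
  k3: at (x, y) = (-0.039007, 0.975249), (dx/dtau, dy/dtau) = (-0.777340, -0.492005); Gamma_xxx = -1.456189, Gamma_xxy = 4.391544, Gamma_xyy = -7.995795, Gamma_yxx = -1.286642, Gamma_yxy = 1.977442, Gamma_yyy = -3.697465; k3 = (-0.777340, -0.492005, -0.543691, 0.159938)
  k4: at (x, y) = (-0.077734, 0.950800), (dx/dtau, dy/dtau) = (-0.804369, -0.484006); Gamma_xxx = -1.259975, Gamma_xxy = 4.107321, Gamma_xyy = -8.150105, Gamma_yxx = -1.068760, Gamma_yxy = 1.664418, Gamma_yyy = -3.512245; k4 = (-0.804369, -0.484006, -0.473645, 0.218302)
  Y <- Y + (h/6)(k1 + 2k2 + 2k3 + k4): x = -0.0778, y = 0.9507, dx/dtau = -0.8043, dy/dtau = -0.4840
step 2:
  k1: at (x, y) = (-0.077822, 0.950699), (dx/dtau, dy/dtau) = (-0.804288, -0.484040); Gamma_xxx = -1.259023, Gamma_xxy = 4.105975, Gamma_xyy = -8.150368, Gamma_yxx = -1.067827, Gamma_yxy = 1.663133, Gamma_yyy = -3.511193; k1 = (-0.804288, -0.484040, -0.472950, 0.218468)
  k2: at (x, y) = (-0.118036, 0.926497), (dx/dtau, dy/dtau) = (-0.827935, -0.473116); Gamma_xxx = -1.060419, Gamma_xxy = 3.771103, Gamma_xyy = -8.202382, Gamma_yxx = -0.866209, Gamma_yxy = 1.346416, Gamma_yyy = -3.273645; k2 = (-0.827935, -0.473116, -0.391449, 0.271727)
  k3: at (x, y) = (-0.119219, 0.927043), (dx/dtau, dy/dtau) = (-0.823860, -0.470453); Gamma_xxx = -1.067591, Gamma_xxy = 3.779238, Gamma_xyy = -8.204208, Gamma_yxx = -0.871628, Gamma_yxy = 1.351829, Gamma_yyy = -3.282394; k3 = (-0.823860, -0.470453, -0.389143, 0.270190)
  k4: at (x, y) = (-0.160208, 0.903654), (dx/dtau, dy/dtau) = (-0.843202, -0.457021); Gamma_xxx = -0.877338, Gamma_xxy = 3.413320, Gamma_xyy = -8.149001, Gamma_yxx = -0.692928, Gamma_yxy = 1.047812, Gamma_yyy = -3.007711; k4 = (-0.843202, -0.457021, -0.304876, 0.313308)
  Y <- Y + (h/6)(k1 + 2k2 + 2k3 + k4): x = -0.1603, y = 0.9036, dx/dtau = -0.8433, dy/dtau = -0.4571

Answer: x = -0.1603, y = 0.9036, dx/dtau = -0.8433, dy/dtau = -0.4571


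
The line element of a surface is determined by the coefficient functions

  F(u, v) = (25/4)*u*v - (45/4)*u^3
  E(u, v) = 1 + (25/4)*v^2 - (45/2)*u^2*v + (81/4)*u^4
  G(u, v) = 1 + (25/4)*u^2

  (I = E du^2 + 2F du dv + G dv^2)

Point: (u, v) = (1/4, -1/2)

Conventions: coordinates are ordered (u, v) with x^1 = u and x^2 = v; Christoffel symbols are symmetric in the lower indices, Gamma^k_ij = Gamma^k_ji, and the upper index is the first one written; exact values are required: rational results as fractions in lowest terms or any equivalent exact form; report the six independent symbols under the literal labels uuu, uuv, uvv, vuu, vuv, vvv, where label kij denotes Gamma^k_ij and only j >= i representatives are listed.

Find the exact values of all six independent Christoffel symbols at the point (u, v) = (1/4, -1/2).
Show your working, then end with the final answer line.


E = 3425/1024, F = -245/256, G = 89/64 at the point
E_u = 441/64, E_v = -245/32, F_u = -335/64, F_v = 25/16, G_u = 25/8, G_v = 0
EG - F^2 = 3825/1024;  g^inv = (1024/3825) * [[89/64, 245/256], [245/256, 3425/1024]]
first-kind symbols [ij,l] = (1/2)(d_i g_jl + d_j g_il - d_l g_ij): [uu,u] = E_u/2 = 441/128, [uu,v] = F_u - E_v/2 = -45/32, [uv,u] = E_v/2 = -245/64, [uv,v] = G_u/2 = 25/16, [vv,u] = F_v - G_u/2 = 0, [vv,v] = G_v/2 = 0
Gamma^u_ij = (G*[ij,u] - F*[ij,v])/(EG - F^2), Gamma^v_ij = (E*[ij,v] - F*[ij,u])/(EG - F^2)

Answer: Gamma_uuu = 392/425, Gamma_uuv = -784/765, Gamma_uvv = 0, Gamma_vuu = -32/85, Gamma_vuv = 64/153, Gamma_vvv = 0


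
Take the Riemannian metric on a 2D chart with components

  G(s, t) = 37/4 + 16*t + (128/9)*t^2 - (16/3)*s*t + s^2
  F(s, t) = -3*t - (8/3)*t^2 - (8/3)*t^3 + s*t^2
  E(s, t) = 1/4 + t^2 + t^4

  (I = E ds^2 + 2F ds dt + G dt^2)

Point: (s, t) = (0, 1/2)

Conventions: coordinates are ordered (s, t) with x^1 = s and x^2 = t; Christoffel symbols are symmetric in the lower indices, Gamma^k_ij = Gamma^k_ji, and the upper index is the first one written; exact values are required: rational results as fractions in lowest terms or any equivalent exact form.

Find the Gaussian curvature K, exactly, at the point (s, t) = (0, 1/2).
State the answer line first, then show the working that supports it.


Answer: K = -117920/365403

E = 9/16, F = -5/2, G = 749/36, EG - F^2 = 349/64 at the point
E_s = 0, E_t = 3/2, F_s = 1/4, F_t = -23/3, G_s = -8/3, G_t = 272/9
E_tt = 5, F_st = 1, G_ss = 2
Evaluate Brioschi's two determinant matrices M1, M2 and divide by (EG - F^2)^2.
M1 = [[-E_tt/2 + F_st - G_ss/2, E_s/2, F_s - E_t/2], [F_t - G_s/2, E, F], [G_t/2, F, G]] = [[-5/2, 0, -1/2], [-19/3, 9/16, -5/2], [136/9, -5/2, 749/36]]; det M1 = -6643/384
M2 = [[0, E_t/2, G_s/2], [E_t/2, E, F], [G_s/2, F, G]] = [[0, 3/4, -4/3], [3/4, 9/16, -5/2], [-4/3, -5/2, 749/36]]; det M2 = -493/64
det M1 - det M2 = -3685/384; K = -3685/384 / (349/64)^2 = -117920/365403


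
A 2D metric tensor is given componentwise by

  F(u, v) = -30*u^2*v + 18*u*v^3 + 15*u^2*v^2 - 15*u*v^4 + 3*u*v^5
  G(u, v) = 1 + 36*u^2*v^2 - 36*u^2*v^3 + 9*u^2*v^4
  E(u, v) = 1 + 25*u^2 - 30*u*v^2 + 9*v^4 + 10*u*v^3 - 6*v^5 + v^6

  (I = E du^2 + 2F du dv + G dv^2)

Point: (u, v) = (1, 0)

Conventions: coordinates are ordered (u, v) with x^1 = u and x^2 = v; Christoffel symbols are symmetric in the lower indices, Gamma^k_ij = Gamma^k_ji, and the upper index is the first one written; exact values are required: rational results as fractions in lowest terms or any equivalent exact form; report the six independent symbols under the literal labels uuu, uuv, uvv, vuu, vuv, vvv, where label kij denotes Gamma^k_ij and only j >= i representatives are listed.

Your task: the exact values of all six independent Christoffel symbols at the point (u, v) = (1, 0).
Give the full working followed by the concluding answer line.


E = 26, F = 0, G = 1 at the point
E_u = 50, E_v = 0, F_u = 0, F_v = -30, G_u = 0, G_v = 0
EG - F^2 = 26;  g^inv = (1/26) * [[1, 0], [0, 26]]
first-kind symbols [ij,l] = (1/2)(d_i g_jl + d_j g_il - d_l g_ij): [uu,u] = E_u/2 = 25, [uu,v] = F_u - E_v/2 = 0, [uv,u] = E_v/2 = 0, [uv,v] = G_u/2 = 0, [vv,u] = F_v - G_u/2 = -30, [vv,v] = G_v/2 = 0
Gamma^u_ij = (G*[ij,u] - F*[ij,v])/(EG - F^2), Gamma^v_ij = (E*[ij,v] - F*[ij,u])/(EG - F^2)

Answer: Gamma_uuu = 25/26, Gamma_uuv = 0, Gamma_uvv = -15/13, Gamma_vuu = 0, Gamma_vuv = 0, Gamma_vvv = 0


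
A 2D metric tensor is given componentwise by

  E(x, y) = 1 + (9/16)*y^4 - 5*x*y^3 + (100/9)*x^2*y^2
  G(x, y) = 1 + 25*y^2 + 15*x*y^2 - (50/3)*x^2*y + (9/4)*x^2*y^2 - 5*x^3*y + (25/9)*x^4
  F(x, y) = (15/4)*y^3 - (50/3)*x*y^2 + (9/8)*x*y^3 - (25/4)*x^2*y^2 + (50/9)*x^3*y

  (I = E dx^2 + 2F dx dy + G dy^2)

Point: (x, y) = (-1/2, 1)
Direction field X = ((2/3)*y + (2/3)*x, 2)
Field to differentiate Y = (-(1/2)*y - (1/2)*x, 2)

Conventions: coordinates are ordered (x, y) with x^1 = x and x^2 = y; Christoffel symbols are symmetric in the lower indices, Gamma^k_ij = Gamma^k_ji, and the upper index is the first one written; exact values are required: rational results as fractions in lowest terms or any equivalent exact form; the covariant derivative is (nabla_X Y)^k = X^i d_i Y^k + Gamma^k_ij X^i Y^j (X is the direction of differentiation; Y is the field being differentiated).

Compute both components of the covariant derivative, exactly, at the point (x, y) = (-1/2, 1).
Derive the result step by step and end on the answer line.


E = 985/144, F = 667/72, G = 565/36 at the point
E_x = -145/9, E_y = 551/36, F_x = -41/8, F_y = 3227/144, G_x = 437/18, G_y = 391/12
EG - F^2 = 3101/144;  g^inv = (144/3101) * [[565/36, -667/72], [-667/72, 985/144]]
first-kind symbols [ij,l] = (1/2)(d_i g_jl + d_j g_il - d_l g_ij): [xx,x] = E_x/2 = -145/18, [xx,y] = F_x - E_y/2 = -115/9, [xy,x] = E_y/2 = 551/72, [xy,y] = G_x/2 = 437/36, [yy,x] = F_y - G_x/2 = 493/48, [yy,y] = G_y/2 = 391/24
Gamma^x_ij = (G*[ij,x] - F*[ij,y])/(EG - F^2), Gamma^y_ij = (E*[ij,y] - F*[ij,x])/(EG - F^2)
Gamma_xxx = -1160/3101, Gamma_xxy = 1102/3101, Gamma_xyy = 1479/3101, Gamma_yxx = -1840/3101, Gamma_yxy = 1748/3101, Gamma_yyy = 2346/3101
X = (1/3, 2), Y = (-1/4, 2) at the point

Answer: (nabla_X Y)^x = 5157/6202, (nabla_X Y)^y = 29486/9303


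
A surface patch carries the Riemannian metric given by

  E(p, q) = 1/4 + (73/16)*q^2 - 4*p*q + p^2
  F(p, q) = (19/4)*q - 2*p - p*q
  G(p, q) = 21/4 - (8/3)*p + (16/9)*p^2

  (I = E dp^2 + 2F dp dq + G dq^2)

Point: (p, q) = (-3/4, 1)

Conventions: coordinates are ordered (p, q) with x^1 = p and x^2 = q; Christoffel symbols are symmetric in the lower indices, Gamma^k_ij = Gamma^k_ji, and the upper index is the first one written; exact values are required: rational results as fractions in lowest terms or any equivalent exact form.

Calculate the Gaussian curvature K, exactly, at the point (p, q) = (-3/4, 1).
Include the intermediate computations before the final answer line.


E = 67/8, F = 7, G = 33/4, EG - F^2 = 643/32 at the point
E_p = -11/2, E_q = 97/8, F_p = -3, F_q = 11/2, G_p = -16/3, G_q = 0
E_qq = 73/8, F_pq = -1, G_pp = 32/9
K follows from Brioschi's formula, (det M1 - det M2)/(EG - F^2)^2.
M1 = [[-E_qq/2 + F_pq - G_pp/2, E_p/2, F_p - E_q/2], [F_q - G_p/2, E, F], [G_q/2, F, G]] = [[-1057/144, -11/4, -145/16], [49/6, 67/8, 7], [0, 7, 33/4]]; det M1 = -2213155/4608
M2 = [[0, E_q/2, G_p/2], [E_q/2, E, F], [G_p/2, F, G]] = [[0, 97/16, -8/3], [97/16, 67/8, 7], [-8/3, 7, 33/4]]; det M2 = -5429225/9216
det M1 - det M2 = 111435/1024; K = 111435/1024 / (643/32)^2 = 111435/413449

Answer: K = 111435/413449


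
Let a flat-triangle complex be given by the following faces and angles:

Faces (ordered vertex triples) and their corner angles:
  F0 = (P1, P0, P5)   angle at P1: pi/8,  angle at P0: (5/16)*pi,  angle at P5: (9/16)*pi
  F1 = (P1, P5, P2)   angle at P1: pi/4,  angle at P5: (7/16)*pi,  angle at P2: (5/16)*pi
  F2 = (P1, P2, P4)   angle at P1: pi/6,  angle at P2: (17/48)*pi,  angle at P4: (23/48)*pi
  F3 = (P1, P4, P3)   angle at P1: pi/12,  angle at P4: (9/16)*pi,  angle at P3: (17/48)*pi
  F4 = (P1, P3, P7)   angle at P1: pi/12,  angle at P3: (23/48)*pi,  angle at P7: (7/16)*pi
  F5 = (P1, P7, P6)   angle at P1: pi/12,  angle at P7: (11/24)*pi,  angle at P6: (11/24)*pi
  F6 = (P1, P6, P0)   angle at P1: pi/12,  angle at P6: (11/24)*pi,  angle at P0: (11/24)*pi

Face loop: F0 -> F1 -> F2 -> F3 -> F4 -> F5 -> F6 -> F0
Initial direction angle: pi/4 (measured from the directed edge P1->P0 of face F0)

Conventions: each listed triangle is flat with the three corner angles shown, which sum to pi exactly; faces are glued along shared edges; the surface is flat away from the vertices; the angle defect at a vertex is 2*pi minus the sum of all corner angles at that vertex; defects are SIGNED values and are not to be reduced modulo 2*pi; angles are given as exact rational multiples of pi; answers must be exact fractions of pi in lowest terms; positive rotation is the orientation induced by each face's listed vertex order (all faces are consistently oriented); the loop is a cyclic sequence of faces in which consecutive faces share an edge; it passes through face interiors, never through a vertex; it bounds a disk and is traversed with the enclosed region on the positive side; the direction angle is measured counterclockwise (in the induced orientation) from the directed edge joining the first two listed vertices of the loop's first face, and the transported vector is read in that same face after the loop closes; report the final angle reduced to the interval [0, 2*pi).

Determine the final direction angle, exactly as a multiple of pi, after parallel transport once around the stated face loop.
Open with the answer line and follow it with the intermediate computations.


Answer: final direction angle = (11/8)*pi

enclosed vertex P1: corner angles sum to (7/8)*pi, defect = 2*pi - (7/8)*pi = (9/8)*pi
transport around the loop rotates by the sum of enclosed defects; add to the initial angle mod 2*pi
final angle = pi/4 + (9/8)*pi = (11/8)*pi (mod 2*pi)


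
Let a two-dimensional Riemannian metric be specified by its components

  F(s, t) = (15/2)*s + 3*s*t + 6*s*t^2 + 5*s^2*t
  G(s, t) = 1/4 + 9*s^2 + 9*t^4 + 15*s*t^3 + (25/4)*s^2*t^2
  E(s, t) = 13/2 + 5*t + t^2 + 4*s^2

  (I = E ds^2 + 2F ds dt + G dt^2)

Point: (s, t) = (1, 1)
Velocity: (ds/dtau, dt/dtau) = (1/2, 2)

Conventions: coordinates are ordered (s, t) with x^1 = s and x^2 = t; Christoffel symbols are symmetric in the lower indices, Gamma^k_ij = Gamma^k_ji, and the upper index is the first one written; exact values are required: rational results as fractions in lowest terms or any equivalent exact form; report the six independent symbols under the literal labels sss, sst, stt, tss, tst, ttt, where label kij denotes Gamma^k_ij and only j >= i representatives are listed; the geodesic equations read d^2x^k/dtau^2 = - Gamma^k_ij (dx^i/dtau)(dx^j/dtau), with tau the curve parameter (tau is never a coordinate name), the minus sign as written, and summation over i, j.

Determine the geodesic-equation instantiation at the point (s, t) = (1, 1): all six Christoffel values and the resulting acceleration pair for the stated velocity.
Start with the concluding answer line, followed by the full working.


Answer: Gamma_sss = -673/379, Gamma_sst = -2807/1516, Gamma_stt = -4455/758, Gamma_tss = 587/379, Gamma_tst = 2401/1516, Gamma_ttt = 1661/379; accelerations (d^2s/dtau^2, d^2t/dtau^2) = (41927/1516, -31965/1516)

E = 33/2, F = 43/2, G = 79/2 at the point
E_s = 8, E_t = 7, F_s = 53/2, F_t = 20, G_s = 91/2, G_t = 187/2
EG - F^2 = 379/2;  g^inv = (2/379) * [[79/2, -43/2], [-43/2, 33/2]]
first-kind symbols [ij,l] = (1/2)(d_i g_jl + d_j g_il - d_l g_ij): [ss,s] = E_s/2 = 4, [ss,t] = F_s - E_t/2 = 23, [st,s] = E_t/2 = 7/2, [st,t] = G_s/2 = 91/4, [tt,s] = F_t - G_s/2 = -11/4, [tt,t] = G_t/2 = 187/4
Gamma^s_ij = (G*[ij,s] - F*[ij,t])/(EG - F^2), Gamma^t_ij = (E*[ij,t] - F*[ij,s])/(EG - F^2)
Gamma_sss = -673/379, Gamma_sst = -2807/1516, Gamma_stt = -4455/758, Gamma_tss = 587/379, Gamma_tst = 2401/1516, Gamma_ttt = 1661/379
d^2s/dtau^2 = -(Gamma_sss*(1/2)^2 + 2*Gamma_sst*(1/2)*(2) + Gamma_stt*(2)^2) = 41927/1516
d^2t/dtau^2 = -(Gamma_tss*(1/2)^2 + 2*Gamma_tst*(1/2)*(2) + Gamma_ttt*(2)^2) = -31965/1516


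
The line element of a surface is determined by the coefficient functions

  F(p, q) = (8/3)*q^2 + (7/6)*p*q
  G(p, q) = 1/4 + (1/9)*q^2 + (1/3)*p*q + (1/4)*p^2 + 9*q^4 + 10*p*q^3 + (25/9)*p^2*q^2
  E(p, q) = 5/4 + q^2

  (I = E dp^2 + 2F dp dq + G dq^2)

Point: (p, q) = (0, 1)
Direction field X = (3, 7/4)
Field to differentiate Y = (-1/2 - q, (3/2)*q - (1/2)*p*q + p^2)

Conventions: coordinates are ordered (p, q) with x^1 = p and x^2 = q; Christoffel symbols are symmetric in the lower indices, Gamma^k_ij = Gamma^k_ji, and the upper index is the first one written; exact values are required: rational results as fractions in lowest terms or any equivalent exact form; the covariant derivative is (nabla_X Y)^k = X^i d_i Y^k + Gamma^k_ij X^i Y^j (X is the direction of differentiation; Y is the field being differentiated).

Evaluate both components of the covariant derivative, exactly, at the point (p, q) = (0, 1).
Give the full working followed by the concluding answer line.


E = 9/4, F = 8/3, G = 337/36 at the point
E_p = 0, E_q = 2, F_p = 7/6, F_q = 16/3, G_p = 31/3, G_q = 326/9
EG - F^2 = 2009/144;  g^inv = (144/2009) * [[337/36, -8/3], [-8/3, 9/4]]
first-kind symbols [ij,l] = (1/2)(d_i g_jl + d_j g_il - d_l g_ij): [pp,p] = E_p/2 = 0, [pp,q] = F_p - E_q/2 = 1/6, [pq,p] = E_q/2 = 1, [pq,q] = G_p/2 = 31/6, [qq,p] = F_q - G_p/2 = 1/6, [qq,q] = G_q/2 = 163/9
Gamma^p_ij = (G*[ij,p] - F*[ij,q])/(EG - F^2), Gamma^q_ij = (E*[ij,q] - F*[ij,p])/(EG - F^2)
Gamma_ppp = -64/2009, Gamma_ppq = -636/2009, Gamma_pqq = -6730/2009, Gamma_qpp = 54/2009, Gamma_qpq = 1290/2009, Gamma_qqq = 5804/2009
X = (3, 7/4), Y = (-3/2, 3/2) at the point

Answer: (nabla_X Y)^p = -44173/4018, (nabla_X Y)^q = 157371/16072


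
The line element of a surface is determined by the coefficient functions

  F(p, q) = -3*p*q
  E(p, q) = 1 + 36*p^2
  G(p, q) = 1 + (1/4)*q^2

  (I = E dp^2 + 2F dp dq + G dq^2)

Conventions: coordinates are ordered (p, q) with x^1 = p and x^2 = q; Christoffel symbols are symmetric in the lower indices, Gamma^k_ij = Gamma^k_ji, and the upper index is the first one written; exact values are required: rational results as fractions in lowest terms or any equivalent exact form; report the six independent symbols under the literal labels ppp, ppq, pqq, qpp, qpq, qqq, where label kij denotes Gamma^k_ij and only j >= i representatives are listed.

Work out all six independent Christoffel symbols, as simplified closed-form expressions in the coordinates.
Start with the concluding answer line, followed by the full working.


Answer: Gamma_ppp = 144*p/(144*p^2 + q^2 + 4), Gamma_ppq = 0, Gamma_pqq = -12*p/(144*p^2 + q^2 + 4), Gamma_qpp = -12*q/(144*p^2 + q^2 + 4), Gamma_qpq = 0, Gamma_qqq = q/(144*p^2 + q^2 + 4)

E = 1 + 36*p^2; F = -3*p*q; G = 1 + (1/4)*q^2
Gamma^k_ij = (1/2) g^{kl} (d_i g_jl + d_j g_il - d_l g_ij), with g^inv = (1/(EG-F^2)) [[G, -F], [-F, E]]
first partials: E_p = 72*p, E_q = 0, F_p = -3*q, F_q = -3*p, G_p = 0, G_q = (1/2)*q
D = EG - F^2 = 1 + (1/4)*q^2 + 36*p^2
expanded: Gamma^p_pp = (G E_p - 2F F_p + F E_q)/(2D), Gamma^p_pq = (G E_q - F G_p)/(2D), Gamma^p_qq = (2G F_q - G G_p - F G_q)/(2D), Gamma^q_pp = (2E F_p - E E_q - F E_p)/(2D), Gamma^q_pq = (E G_p - F E_q)/(2D), Gamma^q_qq = (E G_q - 2F F_q + F G_p)/(2D); substitute and cancel common factors


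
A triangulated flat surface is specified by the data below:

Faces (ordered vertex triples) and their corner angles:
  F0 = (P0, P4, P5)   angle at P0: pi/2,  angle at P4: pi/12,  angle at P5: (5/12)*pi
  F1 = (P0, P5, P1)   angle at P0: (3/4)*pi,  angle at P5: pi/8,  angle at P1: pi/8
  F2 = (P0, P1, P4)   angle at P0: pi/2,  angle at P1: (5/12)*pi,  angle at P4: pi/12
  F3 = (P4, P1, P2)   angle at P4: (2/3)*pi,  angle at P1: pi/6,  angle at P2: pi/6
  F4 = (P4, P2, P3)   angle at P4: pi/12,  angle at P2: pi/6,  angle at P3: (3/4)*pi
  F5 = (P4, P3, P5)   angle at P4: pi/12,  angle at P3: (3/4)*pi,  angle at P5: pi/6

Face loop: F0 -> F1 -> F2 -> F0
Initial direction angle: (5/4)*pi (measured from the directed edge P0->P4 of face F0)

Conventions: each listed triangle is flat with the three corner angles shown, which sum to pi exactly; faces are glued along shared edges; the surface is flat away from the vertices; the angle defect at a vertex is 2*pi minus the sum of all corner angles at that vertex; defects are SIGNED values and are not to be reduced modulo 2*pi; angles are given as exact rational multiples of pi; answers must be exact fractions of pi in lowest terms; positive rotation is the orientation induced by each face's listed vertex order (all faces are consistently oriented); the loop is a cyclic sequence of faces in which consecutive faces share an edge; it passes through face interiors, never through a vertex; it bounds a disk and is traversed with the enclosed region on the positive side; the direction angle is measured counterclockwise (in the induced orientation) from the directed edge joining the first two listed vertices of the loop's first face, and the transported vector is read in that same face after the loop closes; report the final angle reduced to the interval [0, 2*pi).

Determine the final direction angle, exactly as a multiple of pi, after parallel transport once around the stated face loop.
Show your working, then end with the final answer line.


enclosed vertex P0: corner angles sum to (7/4)*pi, defect = 2*pi - (7/4)*pi = pi/4
final direction = starting direction + enclosed defect total, reduced mod 2*pi (induced orientation)
final angle = (5/4)*pi + pi/4 = (3/2)*pi (mod 2*pi)

Answer: final direction angle = (3/2)*pi


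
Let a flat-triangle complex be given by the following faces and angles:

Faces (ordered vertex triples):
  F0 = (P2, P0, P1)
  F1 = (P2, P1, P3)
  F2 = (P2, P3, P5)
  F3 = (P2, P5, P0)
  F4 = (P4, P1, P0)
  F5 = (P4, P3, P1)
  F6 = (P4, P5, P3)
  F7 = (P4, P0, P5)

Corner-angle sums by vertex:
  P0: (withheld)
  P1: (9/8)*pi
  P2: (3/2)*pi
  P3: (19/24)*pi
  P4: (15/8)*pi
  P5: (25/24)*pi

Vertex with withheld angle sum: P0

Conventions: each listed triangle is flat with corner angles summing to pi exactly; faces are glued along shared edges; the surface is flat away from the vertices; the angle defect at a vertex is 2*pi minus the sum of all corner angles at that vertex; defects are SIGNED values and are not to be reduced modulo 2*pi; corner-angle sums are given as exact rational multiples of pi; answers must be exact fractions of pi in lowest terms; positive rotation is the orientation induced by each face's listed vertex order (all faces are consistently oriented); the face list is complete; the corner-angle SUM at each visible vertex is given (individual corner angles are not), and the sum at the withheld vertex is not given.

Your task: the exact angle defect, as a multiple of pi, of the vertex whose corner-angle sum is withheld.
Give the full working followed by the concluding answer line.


V = 6, E = 12, F = 8; chi = V - E + F = 2
Gauss-Bonnet: total defect = 2*pi*chi = 4*pi; visible defects sum to (11/3)*pi

Answer: defect(P0) = pi/3


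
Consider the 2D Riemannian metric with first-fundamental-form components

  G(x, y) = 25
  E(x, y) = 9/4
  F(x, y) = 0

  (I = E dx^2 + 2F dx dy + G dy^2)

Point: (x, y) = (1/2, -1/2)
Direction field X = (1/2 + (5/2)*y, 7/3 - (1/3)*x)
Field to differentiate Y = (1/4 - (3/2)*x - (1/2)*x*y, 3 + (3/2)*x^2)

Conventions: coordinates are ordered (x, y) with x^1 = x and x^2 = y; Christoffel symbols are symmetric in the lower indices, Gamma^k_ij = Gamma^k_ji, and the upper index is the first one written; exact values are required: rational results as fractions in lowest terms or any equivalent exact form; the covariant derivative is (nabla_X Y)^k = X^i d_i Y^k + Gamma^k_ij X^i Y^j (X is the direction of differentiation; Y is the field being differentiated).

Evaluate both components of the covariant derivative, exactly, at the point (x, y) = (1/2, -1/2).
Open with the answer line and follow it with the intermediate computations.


Answer: (nabla_X Y)^x = 19/48, (nabla_X Y)^y = -9/8

E = 9/4, F = 0, G = 25 at the point
E_x = 0, E_y = 0, F_x = 0, F_y = 0, G_x = 0, G_y = 0
EG - F^2 = 225/4;  g^inv = (4/225) * [[25, 0], [0, 9/4]]
first-kind symbols [ij,l] = (1/2)(d_i g_jl + d_j g_il - d_l g_ij): [xx,x] = E_x/2 = 0, [xx,y] = F_x - E_y/2 = 0, [xy,x] = E_y/2 = 0, [xy,y] = G_x/2 = 0, [yy,x] = F_y - G_x/2 = 0, [yy,y] = G_y/2 = 0
Gamma^x_ij = (G*[ij,x] - F*[ij,y])/(EG - F^2), Gamma^y_ij = (E*[ij,y] - F*[ij,x])/(EG - F^2)
Gamma_xxx = 0, Gamma_xxy = 0, Gamma_xyy = 0, Gamma_yxx = 0, Gamma_yxy = 0, Gamma_yyy = 0
X = (-3/4, 13/6), Y = (-3/8, 27/8) at the point


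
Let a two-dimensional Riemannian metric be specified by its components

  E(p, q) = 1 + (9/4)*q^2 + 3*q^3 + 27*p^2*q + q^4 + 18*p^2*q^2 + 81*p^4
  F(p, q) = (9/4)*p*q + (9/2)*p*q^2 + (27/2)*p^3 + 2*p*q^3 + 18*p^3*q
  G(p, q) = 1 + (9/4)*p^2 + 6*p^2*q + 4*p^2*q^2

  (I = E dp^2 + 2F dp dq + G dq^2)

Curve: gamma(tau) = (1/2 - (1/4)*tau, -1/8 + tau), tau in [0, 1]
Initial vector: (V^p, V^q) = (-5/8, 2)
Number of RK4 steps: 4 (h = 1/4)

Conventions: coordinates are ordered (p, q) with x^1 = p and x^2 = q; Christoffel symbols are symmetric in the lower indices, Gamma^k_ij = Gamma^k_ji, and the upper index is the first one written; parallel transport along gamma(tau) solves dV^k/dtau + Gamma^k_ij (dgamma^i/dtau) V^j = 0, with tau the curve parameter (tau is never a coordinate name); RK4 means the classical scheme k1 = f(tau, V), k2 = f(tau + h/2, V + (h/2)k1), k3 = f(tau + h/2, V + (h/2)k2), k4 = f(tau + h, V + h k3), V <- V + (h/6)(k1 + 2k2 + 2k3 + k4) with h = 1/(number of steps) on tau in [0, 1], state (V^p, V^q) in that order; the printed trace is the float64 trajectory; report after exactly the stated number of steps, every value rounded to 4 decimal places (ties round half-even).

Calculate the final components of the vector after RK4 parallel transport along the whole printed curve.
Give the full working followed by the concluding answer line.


gamma'(tau) = (-1/4, 1); f(tau, V)^k = -Gamma^k_ij(gamma(tau)) gamma'^i(tau) V^j; h = 1/4; intermediate values shown to 6 dp
curve data and Christoffel symbols at the stage parameters:
  tau = 0.000000: gamma = (0.500000, -0.125000), gamma' = (-0.250000, 1.000000); Gamma_ppp = 3.275946, Gamma_ppq = 0.454993, Gamma_pqq = 0.363994, Gamma_qpp = 0.985247, Gamma_qpq = 0.136840, Gamma_qqq = 0.109472
  tau = 0.125000: gamma = (0.468750, 0.000000), gamma' = (-0.250000, 1.000000); Gamma_ppp = 3.087020, Gamma_ppq = 0.548804, Gamma_pqq = 0.343002, Gamma_qpp = 1.097607, Gamma_qpq = 0.195130, Gamma_qqq = 0.121956
  tau = 0.250000: gamma = (0.437500, 0.125000), gamma' = (-0.250000, 1.000000); Gamma_ppp = 2.864222, Gamma_ppq = 0.636494, Gamma_pqq = 0.318247, Gamma_qpp = 1.138717, Gamma_qpq = 0.253048, Gamma_qqq = 0.126524
  tau = 0.375000: gamma = (0.406250, 0.250000), gamma' = (-0.250000, 1.000000); Gamma_ppp = 2.624510, Gamma_ppq = 0.717815, Gamma_pqq = 0.291612, Gamma_qpp = 1.108986, Gamma_qpq = 0.303312, Gamma_qqq = 0.123221
  tau = 0.500000: gamma = (0.375000, 0.375000), gamma' = (-0.250000, 1.000000); Gamma_ppp = 2.378189, Gamma_ppq = 0.792730, Gamma_pqq = 0.264243, Gamma_qpp = 1.019224, Gamma_qpq = 0.339741, Gamma_qqq = 0.113247
  tau = 0.625000: gamma = (0.343750, 0.500000), gamma' = (-0.250000, 1.000000); Gamma_ppp = 2.129216, Gamma_ppq = 0.860289, Gamma_pqq = 0.236580, Gamma_qpp = 0.886754, Gamma_qpq = 0.358284, Gamma_qqq = 0.098528
  tau = 0.750000: gamma = (0.312500, 0.625000), gamma' = (-0.250000, 1.000000); Gamma_ppp = 1.878285, Gamma_ppq = 0.918273, Gamma_pqq = 0.208698, Gamma_qpp = 0.731368, Gamma_qpq = 0.357558, Gamma_qqq = 0.081263
  tau = 0.875000: gamma = (0.281250, 0.750000), gamma' = (-0.250000, 1.000000); Gamma_ppp = 1.626304, Gamma_ppq = 0.963736, Gamma_pqq = 0.180700, Gamma_qpp = 0.571887, Gamma_qpq = 0.338896, Gamma_qqq = 0.063543
  tau = 1.000000: gamma = (0.250000, 0.875000), gamma' = (-0.250000, 1.000000); Gamma_ppp = 1.376432, Gamma_ppq = 0.994090, Gamma_pqq = 0.152937, Gamma_qpp = 0.423517, Gamma_qpq = 0.305874, Gamma_qqq = 0.047057
step 0: V^p = -0.6250, V^q = 2.0000
step 1: k1 = (-0.727988, -0.218944), k2 = (-0.565603, -0.201103), k3 = (-0.561537, -0.199658), k4 = (-0.371200, -0.147576); V <- V + (h/6)(k1 + 2k2 + 2k3 + k4): V^p = -0.7647, V^q = 1.9513
step 2: k1 = (-0.371346, -0.147634), k2 = (-0.166751, -0.070461), k3 = (-0.169411, -0.071585), k4 = (0.032225, 0.013811); V <- V + (h/6)(k1 + 2k2 + 2k3 + k4): V^p = -0.8069, V^q = 1.9339
step 3: k1 = (0.032152, 0.013779), k2 = (0.221694, 0.092329), k3 = (0.213711, 0.089004), k4 = (0.378896, 0.147535); V <- V + (h/6)(k1 + 2k2 + 2k3 + k4): V^p = -0.7535, V^q = 1.9558
step 4: k1 = (0.378895, 0.147534), k2 = (0.512322, 0.180157), k3 = (0.503276, 0.176976), k4 = (0.599126, 0.184347); V <- V + (h/6)(k1 + 2k2 + 2k3 + k4): V^p = -0.6281, V^q = 1.9993

Answer: V^p = -0.6281, V^q = 1.9993


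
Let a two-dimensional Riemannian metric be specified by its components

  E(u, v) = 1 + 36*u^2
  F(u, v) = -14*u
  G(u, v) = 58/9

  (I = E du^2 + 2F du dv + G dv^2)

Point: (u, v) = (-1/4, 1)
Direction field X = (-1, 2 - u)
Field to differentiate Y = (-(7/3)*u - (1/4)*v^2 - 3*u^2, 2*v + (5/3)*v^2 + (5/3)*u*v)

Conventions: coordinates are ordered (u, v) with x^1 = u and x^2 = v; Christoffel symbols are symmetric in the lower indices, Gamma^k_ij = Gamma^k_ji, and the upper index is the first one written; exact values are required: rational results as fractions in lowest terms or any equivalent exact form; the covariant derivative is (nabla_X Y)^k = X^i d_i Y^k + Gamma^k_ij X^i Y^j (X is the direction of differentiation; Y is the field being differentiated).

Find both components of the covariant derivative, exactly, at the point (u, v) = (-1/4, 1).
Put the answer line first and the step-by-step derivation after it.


Answer: (nabla_X Y)^u = -1057/7512, (nabla_X Y)^v = 144691/15024

E = 13/4, F = 7/2, G = 58/9 at the point
E_u = -18, E_v = 0, F_u = -14, F_v = 0, G_u = 0, G_v = 0
EG - F^2 = 313/36;  g^inv = (36/313) * [[58/9, -7/2], [-7/2, 13/4]]
first-kind symbols [ij,l] = (1/2)(d_i g_jl + d_j g_il - d_l g_ij): [uu,u] = E_u/2 = -9, [uu,v] = F_u - E_v/2 = -14, [uv,u] = E_v/2 = 0, [uv,v] = G_u/2 = 0, [vv,u] = F_v - G_u/2 = 0, [vv,v] = G_v/2 = 0
Gamma^u_ij = (G*[ij,u] - F*[ij,v])/(EG - F^2), Gamma^v_ij = (E*[ij,v] - F*[ij,u])/(EG - F^2)
Gamma_uuu = -324/313, Gamma_uuv = 0, Gamma_uvv = 0, Gamma_vuu = -504/313, Gamma_vuv = 0, Gamma_vvv = 0
X = (-1, 9/4), Y = (7/48, 13/4) at the point


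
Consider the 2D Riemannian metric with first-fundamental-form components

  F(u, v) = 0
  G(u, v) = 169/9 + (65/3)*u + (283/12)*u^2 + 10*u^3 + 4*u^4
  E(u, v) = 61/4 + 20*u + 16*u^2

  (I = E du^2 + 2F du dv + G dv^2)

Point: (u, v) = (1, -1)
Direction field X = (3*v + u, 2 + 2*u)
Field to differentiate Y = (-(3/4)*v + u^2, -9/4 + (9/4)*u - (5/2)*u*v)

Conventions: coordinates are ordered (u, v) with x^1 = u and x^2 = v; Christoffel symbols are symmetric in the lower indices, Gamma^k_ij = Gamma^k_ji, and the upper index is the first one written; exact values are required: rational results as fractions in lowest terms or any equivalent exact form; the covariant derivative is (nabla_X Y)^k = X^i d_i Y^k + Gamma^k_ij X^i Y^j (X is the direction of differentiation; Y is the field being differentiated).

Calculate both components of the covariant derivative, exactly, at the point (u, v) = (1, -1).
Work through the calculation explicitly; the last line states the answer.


E = 205/4, F = 0, G = 2809/36 at the point
E_u = 52, E_v = 0, F_u = 0, F_v = 0, G_u = 689/6, G_v = 0
EG - F^2 = 575845/144;  g^inv = (144/575845) * [[2809/36, 0], [0, 205/4]]
first-kind symbols [ij,l] = (1/2)(d_i g_jl + d_j g_il - d_l g_ij): [uu,u] = E_u/2 = 26, [uu,v] = F_u - E_v/2 = 0, [uv,u] = E_v/2 = 0, [uv,v] = G_u/2 = 689/12, [vv,u] = F_v - G_u/2 = -689/12, [vv,v] = G_v/2 = 0
Gamma^u_ij = (G*[ij,u] - F*[ij,v])/(EG - F^2), Gamma^v_ij = (E*[ij,v] - F*[ij,u])/(EG - F^2)
Gamma_uuu = 104/205, Gamma_uuv = 0, Gamma_uvv = -689/615, Gamma_vuu = 0, Gamma_vuv = 39/53, Gamma_vvv = 0
X = (-2, 4), Y = (7/4, 5/2) at the point

Answer: (nabla_X Y)^u = -12287/615, (nabla_X Y)^v = -1911/106
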